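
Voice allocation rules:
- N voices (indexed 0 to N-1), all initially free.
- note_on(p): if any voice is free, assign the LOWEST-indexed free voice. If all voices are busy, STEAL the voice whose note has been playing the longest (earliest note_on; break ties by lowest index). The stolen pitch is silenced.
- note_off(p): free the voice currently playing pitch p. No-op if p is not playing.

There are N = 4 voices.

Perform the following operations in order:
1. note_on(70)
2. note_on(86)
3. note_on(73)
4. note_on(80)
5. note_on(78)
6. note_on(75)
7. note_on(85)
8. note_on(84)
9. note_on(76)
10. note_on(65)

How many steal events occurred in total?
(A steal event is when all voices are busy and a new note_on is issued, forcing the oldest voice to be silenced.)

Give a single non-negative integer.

Answer: 6

Derivation:
Op 1: note_on(70): voice 0 is free -> assigned | voices=[70 - - -]
Op 2: note_on(86): voice 1 is free -> assigned | voices=[70 86 - -]
Op 3: note_on(73): voice 2 is free -> assigned | voices=[70 86 73 -]
Op 4: note_on(80): voice 3 is free -> assigned | voices=[70 86 73 80]
Op 5: note_on(78): all voices busy, STEAL voice 0 (pitch 70, oldest) -> assign | voices=[78 86 73 80]
Op 6: note_on(75): all voices busy, STEAL voice 1 (pitch 86, oldest) -> assign | voices=[78 75 73 80]
Op 7: note_on(85): all voices busy, STEAL voice 2 (pitch 73, oldest) -> assign | voices=[78 75 85 80]
Op 8: note_on(84): all voices busy, STEAL voice 3 (pitch 80, oldest) -> assign | voices=[78 75 85 84]
Op 9: note_on(76): all voices busy, STEAL voice 0 (pitch 78, oldest) -> assign | voices=[76 75 85 84]
Op 10: note_on(65): all voices busy, STEAL voice 1 (pitch 75, oldest) -> assign | voices=[76 65 85 84]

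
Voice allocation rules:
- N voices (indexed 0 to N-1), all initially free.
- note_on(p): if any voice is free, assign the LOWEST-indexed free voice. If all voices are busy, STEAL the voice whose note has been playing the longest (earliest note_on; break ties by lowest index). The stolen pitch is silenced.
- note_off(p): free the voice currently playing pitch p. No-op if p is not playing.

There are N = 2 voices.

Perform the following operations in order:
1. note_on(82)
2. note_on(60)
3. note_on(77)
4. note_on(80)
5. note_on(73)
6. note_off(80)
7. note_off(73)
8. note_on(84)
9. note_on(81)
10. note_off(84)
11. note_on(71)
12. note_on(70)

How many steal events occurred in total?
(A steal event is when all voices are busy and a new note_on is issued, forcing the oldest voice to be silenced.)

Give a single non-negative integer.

Op 1: note_on(82): voice 0 is free -> assigned | voices=[82 -]
Op 2: note_on(60): voice 1 is free -> assigned | voices=[82 60]
Op 3: note_on(77): all voices busy, STEAL voice 0 (pitch 82, oldest) -> assign | voices=[77 60]
Op 4: note_on(80): all voices busy, STEAL voice 1 (pitch 60, oldest) -> assign | voices=[77 80]
Op 5: note_on(73): all voices busy, STEAL voice 0 (pitch 77, oldest) -> assign | voices=[73 80]
Op 6: note_off(80): free voice 1 | voices=[73 -]
Op 7: note_off(73): free voice 0 | voices=[- -]
Op 8: note_on(84): voice 0 is free -> assigned | voices=[84 -]
Op 9: note_on(81): voice 1 is free -> assigned | voices=[84 81]
Op 10: note_off(84): free voice 0 | voices=[- 81]
Op 11: note_on(71): voice 0 is free -> assigned | voices=[71 81]
Op 12: note_on(70): all voices busy, STEAL voice 1 (pitch 81, oldest) -> assign | voices=[71 70]

Answer: 4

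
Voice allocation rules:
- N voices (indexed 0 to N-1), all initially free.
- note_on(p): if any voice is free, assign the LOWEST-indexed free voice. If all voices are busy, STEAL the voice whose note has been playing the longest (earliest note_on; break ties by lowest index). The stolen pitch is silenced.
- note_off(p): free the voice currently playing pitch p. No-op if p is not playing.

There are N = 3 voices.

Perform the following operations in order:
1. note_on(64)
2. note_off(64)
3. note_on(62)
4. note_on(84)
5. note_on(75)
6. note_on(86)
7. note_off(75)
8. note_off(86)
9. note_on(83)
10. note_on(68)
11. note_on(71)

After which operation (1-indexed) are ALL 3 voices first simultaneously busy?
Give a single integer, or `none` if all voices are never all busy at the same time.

Op 1: note_on(64): voice 0 is free -> assigned | voices=[64 - -]
Op 2: note_off(64): free voice 0 | voices=[- - -]
Op 3: note_on(62): voice 0 is free -> assigned | voices=[62 - -]
Op 4: note_on(84): voice 1 is free -> assigned | voices=[62 84 -]
Op 5: note_on(75): voice 2 is free -> assigned | voices=[62 84 75]
Op 6: note_on(86): all voices busy, STEAL voice 0 (pitch 62, oldest) -> assign | voices=[86 84 75]
Op 7: note_off(75): free voice 2 | voices=[86 84 -]
Op 8: note_off(86): free voice 0 | voices=[- 84 -]
Op 9: note_on(83): voice 0 is free -> assigned | voices=[83 84 -]
Op 10: note_on(68): voice 2 is free -> assigned | voices=[83 84 68]
Op 11: note_on(71): all voices busy, STEAL voice 1 (pitch 84, oldest) -> assign | voices=[83 71 68]

Answer: 5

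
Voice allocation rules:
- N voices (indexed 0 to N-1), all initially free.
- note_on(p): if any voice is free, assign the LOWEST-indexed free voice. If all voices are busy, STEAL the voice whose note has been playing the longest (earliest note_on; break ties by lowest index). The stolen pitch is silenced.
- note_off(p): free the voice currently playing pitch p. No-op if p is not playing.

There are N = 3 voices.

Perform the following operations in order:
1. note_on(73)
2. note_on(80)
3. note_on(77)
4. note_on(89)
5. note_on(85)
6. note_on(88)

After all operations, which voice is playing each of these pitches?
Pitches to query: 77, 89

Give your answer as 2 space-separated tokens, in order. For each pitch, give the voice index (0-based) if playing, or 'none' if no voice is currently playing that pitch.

Op 1: note_on(73): voice 0 is free -> assigned | voices=[73 - -]
Op 2: note_on(80): voice 1 is free -> assigned | voices=[73 80 -]
Op 3: note_on(77): voice 2 is free -> assigned | voices=[73 80 77]
Op 4: note_on(89): all voices busy, STEAL voice 0 (pitch 73, oldest) -> assign | voices=[89 80 77]
Op 5: note_on(85): all voices busy, STEAL voice 1 (pitch 80, oldest) -> assign | voices=[89 85 77]
Op 6: note_on(88): all voices busy, STEAL voice 2 (pitch 77, oldest) -> assign | voices=[89 85 88]

Answer: none 0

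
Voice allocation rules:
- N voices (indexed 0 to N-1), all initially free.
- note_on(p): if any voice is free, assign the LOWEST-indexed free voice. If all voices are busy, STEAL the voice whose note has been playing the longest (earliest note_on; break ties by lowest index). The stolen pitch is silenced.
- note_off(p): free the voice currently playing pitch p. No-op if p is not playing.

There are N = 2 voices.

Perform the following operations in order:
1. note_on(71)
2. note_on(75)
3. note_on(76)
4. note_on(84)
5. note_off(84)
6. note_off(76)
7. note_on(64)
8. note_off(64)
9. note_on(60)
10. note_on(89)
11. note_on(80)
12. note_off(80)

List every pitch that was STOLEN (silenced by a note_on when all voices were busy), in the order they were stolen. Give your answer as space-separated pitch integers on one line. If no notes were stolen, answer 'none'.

Answer: 71 75 60

Derivation:
Op 1: note_on(71): voice 0 is free -> assigned | voices=[71 -]
Op 2: note_on(75): voice 1 is free -> assigned | voices=[71 75]
Op 3: note_on(76): all voices busy, STEAL voice 0 (pitch 71, oldest) -> assign | voices=[76 75]
Op 4: note_on(84): all voices busy, STEAL voice 1 (pitch 75, oldest) -> assign | voices=[76 84]
Op 5: note_off(84): free voice 1 | voices=[76 -]
Op 6: note_off(76): free voice 0 | voices=[- -]
Op 7: note_on(64): voice 0 is free -> assigned | voices=[64 -]
Op 8: note_off(64): free voice 0 | voices=[- -]
Op 9: note_on(60): voice 0 is free -> assigned | voices=[60 -]
Op 10: note_on(89): voice 1 is free -> assigned | voices=[60 89]
Op 11: note_on(80): all voices busy, STEAL voice 0 (pitch 60, oldest) -> assign | voices=[80 89]
Op 12: note_off(80): free voice 0 | voices=[- 89]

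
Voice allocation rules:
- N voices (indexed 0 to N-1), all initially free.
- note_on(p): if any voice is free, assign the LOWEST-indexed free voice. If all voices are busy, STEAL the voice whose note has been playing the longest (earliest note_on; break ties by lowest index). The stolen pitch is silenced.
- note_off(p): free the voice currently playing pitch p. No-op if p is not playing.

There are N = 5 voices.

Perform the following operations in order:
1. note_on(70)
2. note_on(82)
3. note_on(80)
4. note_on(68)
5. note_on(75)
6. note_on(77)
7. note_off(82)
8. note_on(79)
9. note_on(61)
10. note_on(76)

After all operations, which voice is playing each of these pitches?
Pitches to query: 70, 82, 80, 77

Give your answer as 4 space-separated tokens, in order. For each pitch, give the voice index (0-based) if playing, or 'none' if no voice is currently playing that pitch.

Op 1: note_on(70): voice 0 is free -> assigned | voices=[70 - - - -]
Op 2: note_on(82): voice 1 is free -> assigned | voices=[70 82 - - -]
Op 3: note_on(80): voice 2 is free -> assigned | voices=[70 82 80 - -]
Op 4: note_on(68): voice 3 is free -> assigned | voices=[70 82 80 68 -]
Op 5: note_on(75): voice 4 is free -> assigned | voices=[70 82 80 68 75]
Op 6: note_on(77): all voices busy, STEAL voice 0 (pitch 70, oldest) -> assign | voices=[77 82 80 68 75]
Op 7: note_off(82): free voice 1 | voices=[77 - 80 68 75]
Op 8: note_on(79): voice 1 is free -> assigned | voices=[77 79 80 68 75]
Op 9: note_on(61): all voices busy, STEAL voice 2 (pitch 80, oldest) -> assign | voices=[77 79 61 68 75]
Op 10: note_on(76): all voices busy, STEAL voice 3 (pitch 68, oldest) -> assign | voices=[77 79 61 76 75]

Answer: none none none 0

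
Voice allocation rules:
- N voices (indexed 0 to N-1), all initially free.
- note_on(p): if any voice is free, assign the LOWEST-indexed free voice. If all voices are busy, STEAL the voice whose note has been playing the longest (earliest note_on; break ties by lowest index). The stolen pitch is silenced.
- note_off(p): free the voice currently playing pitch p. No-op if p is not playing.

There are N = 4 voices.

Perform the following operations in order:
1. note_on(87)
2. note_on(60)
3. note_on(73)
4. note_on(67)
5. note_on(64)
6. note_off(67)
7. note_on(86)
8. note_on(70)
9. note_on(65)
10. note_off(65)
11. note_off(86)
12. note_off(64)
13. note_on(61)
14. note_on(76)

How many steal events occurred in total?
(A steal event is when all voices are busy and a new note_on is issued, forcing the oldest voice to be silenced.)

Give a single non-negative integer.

Answer: 3

Derivation:
Op 1: note_on(87): voice 0 is free -> assigned | voices=[87 - - -]
Op 2: note_on(60): voice 1 is free -> assigned | voices=[87 60 - -]
Op 3: note_on(73): voice 2 is free -> assigned | voices=[87 60 73 -]
Op 4: note_on(67): voice 3 is free -> assigned | voices=[87 60 73 67]
Op 5: note_on(64): all voices busy, STEAL voice 0 (pitch 87, oldest) -> assign | voices=[64 60 73 67]
Op 6: note_off(67): free voice 3 | voices=[64 60 73 -]
Op 7: note_on(86): voice 3 is free -> assigned | voices=[64 60 73 86]
Op 8: note_on(70): all voices busy, STEAL voice 1 (pitch 60, oldest) -> assign | voices=[64 70 73 86]
Op 9: note_on(65): all voices busy, STEAL voice 2 (pitch 73, oldest) -> assign | voices=[64 70 65 86]
Op 10: note_off(65): free voice 2 | voices=[64 70 - 86]
Op 11: note_off(86): free voice 3 | voices=[64 70 - -]
Op 12: note_off(64): free voice 0 | voices=[- 70 - -]
Op 13: note_on(61): voice 0 is free -> assigned | voices=[61 70 - -]
Op 14: note_on(76): voice 2 is free -> assigned | voices=[61 70 76 -]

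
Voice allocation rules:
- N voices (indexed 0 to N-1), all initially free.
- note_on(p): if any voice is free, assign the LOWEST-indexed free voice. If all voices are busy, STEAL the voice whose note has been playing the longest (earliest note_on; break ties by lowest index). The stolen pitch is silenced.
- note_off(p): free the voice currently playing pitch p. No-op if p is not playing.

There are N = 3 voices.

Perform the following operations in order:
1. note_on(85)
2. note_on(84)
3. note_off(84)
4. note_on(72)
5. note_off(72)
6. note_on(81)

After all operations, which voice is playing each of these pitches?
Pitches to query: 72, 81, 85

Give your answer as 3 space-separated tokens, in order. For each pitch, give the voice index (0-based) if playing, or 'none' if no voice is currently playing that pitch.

Answer: none 1 0

Derivation:
Op 1: note_on(85): voice 0 is free -> assigned | voices=[85 - -]
Op 2: note_on(84): voice 1 is free -> assigned | voices=[85 84 -]
Op 3: note_off(84): free voice 1 | voices=[85 - -]
Op 4: note_on(72): voice 1 is free -> assigned | voices=[85 72 -]
Op 5: note_off(72): free voice 1 | voices=[85 - -]
Op 6: note_on(81): voice 1 is free -> assigned | voices=[85 81 -]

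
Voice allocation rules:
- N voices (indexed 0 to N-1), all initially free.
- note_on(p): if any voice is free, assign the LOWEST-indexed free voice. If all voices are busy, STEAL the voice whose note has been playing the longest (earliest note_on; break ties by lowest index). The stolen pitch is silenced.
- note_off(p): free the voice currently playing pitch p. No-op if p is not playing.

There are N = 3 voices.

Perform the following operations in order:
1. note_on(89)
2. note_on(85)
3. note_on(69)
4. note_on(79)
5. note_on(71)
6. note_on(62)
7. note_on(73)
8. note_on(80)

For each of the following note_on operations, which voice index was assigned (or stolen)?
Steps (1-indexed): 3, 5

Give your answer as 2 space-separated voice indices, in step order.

Op 1: note_on(89): voice 0 is free -> assigned | voices=[89 - -]
Op 2: note_on(85): voice 1 is free -> assigned | voices=[89 85 -]
Op 3: note_on(69): voice 2 is free -> assigned | voices=[89 85 69]
Op 4: note_on(79): all voices busy, STEAL voice 0 (pitch 89, oldest) -> assign | voices=[79 85 69]
Op 5: note_on(71): all voices busy, STEAL voice 1 (pitch 85, oldest) -> assign | voices=[79 71 69]
Op 6: note_on(62): all voices busy, STEAL voice 2 (pitch 69, oldest) -> assign | voices=[79 71 62]
Op 7: note_on(73): all voices busy, STEAL voice 0 (pitch 79, oldest) -> assign | voices=[73 71 62]
Op 8: note_on(80): all voices busy, STEAL voice 1 (pitch 71, oldest) -> assign | voices=[73 80 62]

Answer: 2 1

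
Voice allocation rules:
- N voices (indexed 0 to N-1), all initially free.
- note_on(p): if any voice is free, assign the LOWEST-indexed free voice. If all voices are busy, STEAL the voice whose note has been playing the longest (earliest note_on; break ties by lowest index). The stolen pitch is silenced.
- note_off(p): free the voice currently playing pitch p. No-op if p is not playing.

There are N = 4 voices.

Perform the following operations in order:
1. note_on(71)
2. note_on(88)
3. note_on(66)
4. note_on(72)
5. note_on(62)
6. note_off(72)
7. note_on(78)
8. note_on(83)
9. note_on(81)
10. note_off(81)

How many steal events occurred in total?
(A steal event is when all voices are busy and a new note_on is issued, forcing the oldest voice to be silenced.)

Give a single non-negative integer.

Answer: 3

Derivation:
Op 1: note_on(71): voice 0 is free -> assigned | voices=[71 - - -]
Op 2: note_on(88): voice 1 is free -> assigned | voices=[71 88 - -]
Op 3: note_on(66): voice 2 is free -> assigned | voices=[71 88 66 -]
Op 4: note_on(72): voice 3 is free -> assigned | voices=[71 88 66 72]
Op 5: note_on(62): all voices busy, STEAL voice 0 (pitch 71, oldest) -> assign | voices=[62 88 66 72]
Op 6: note_off(72): free voice 3 | voices=[62 88 66 -]
Op 7: note_on(78): voice 3 is free -> assigned | voices=[62 88 66 78]
Op 8: note_on(83): all voices busy, STEAL voice 1 (pitch 88, oldest) -> assign | voices=[62 83 66 78]
Op 9: note_on(81): all voices busy, STEAL voice 2 (pitch 66, oldest) -> assign | voices=[62 83 81 78]
Op 10: note_off(81): free voice 2 | voices=[62 83 - 78]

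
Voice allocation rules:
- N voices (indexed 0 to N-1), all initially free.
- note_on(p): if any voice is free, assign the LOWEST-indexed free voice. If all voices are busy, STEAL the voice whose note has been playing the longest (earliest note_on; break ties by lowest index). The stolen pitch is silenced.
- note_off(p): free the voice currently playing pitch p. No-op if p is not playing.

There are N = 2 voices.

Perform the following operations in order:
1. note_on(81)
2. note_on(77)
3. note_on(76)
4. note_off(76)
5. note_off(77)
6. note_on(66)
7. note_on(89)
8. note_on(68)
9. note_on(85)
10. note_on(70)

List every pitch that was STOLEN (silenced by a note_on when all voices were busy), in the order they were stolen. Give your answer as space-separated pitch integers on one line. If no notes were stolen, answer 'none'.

Op 1: note_on(81): voice 0 is free -> assigned | voices=[81 -]
Op 2: note_on(77): voice 1 is free -> assigned | voices=[81 77]
Op 3: note_on(76): all voices busy, STEAL voice 0 (pitch 81, oldest) -> assign | voices=[76 77]
Op 4: note_off(76): free voice 0 | voices=[- 77]
Op 5: note_off(77): free voice 1 | voices=[- -]
Op 6: note_on(66): voice 0 is free -> assigned | voices=[66 -]
Op 7: note_on(89): voice 1 is free -> assigned | voices=[66 89]
Op 8: note_on(68): all voices busy, STEAL voice 0 (pitch 66, oldest) -> assign | voices=[68 89]
Op 9: note_on(85): all voices busy, STEAL voice 1 (pitch 89, oldest) -> assign | voices=[68 85]
Op 10: note_on(70): all voices busy, STEAL voice 0 (pitch 68, oldest) -> assign | voices=[70 85]

Answer: 81 66 89 68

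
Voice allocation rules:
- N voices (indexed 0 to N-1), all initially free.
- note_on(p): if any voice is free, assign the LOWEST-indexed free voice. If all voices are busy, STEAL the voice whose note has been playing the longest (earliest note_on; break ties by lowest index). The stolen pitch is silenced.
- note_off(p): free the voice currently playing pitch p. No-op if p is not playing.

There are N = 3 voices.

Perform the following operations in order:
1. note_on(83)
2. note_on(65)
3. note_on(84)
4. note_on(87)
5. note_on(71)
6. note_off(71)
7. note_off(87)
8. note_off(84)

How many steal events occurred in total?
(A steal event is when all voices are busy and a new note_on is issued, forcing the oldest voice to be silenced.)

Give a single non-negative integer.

Answer: 2

Derivation:
Op 1: note_on(83): voice 0 is free -> assigned | voices=[83 - -]
Op 2: note_on(65): voice 1 is free -> assigned | voices=[83 65 -]
Op 3: note_on(84): voice 2 is free -> assigned | voices=[83 65 84]
Op 4: note_on(87): all voices busy, STEAL voice 0 (pitch 83, oldest) -> assign | voices=[87 65 84]
Op 5: note_on(71): all voices busy, STEAL voice 1 (pitch 65, oldest) -> assign | voices=[87 71 84]
Op 6: note_off(71): free voice 1 | voices=[87 - 84]
Op 7: note_off(87): free voice 0 | voices=[- - 84]
Op 8: note_off(84): free voice 2 | voices=[- - -]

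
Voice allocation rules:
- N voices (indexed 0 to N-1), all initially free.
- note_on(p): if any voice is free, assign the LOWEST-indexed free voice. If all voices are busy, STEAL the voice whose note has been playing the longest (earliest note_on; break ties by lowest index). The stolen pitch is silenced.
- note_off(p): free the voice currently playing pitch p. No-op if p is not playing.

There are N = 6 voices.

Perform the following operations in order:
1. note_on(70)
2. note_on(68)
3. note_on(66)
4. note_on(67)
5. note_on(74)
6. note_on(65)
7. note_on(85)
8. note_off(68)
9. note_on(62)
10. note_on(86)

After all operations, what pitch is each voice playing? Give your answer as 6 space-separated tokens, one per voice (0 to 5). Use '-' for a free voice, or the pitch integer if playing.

Op 1: note_on(70): voice 0 is free -> assigned | voices=[70 - - - - -]
Op 2: note_on(68): voice 1 is free -> assigned | voices=[70 68 - - - -]
Op 3: note_on(66): voice 2 is free -> assigned | voices=[70 68 66 - - -]
Op 4: note_on(67): voice 3 is free -> assigned | voices=[70 68 66 67 - -]
Op 5: note_on(74): voice 4 is free -> assigned | voices=[70 68 66 67 74 -]
Op 6: note_on(65): voice 5 is free -> assigned | voices=[70 68 66 67 74 65]
Op 7: note_on(85): all voices busy, STEAL voice 0 (pitch 70, oldest) -> assign | voices=[85 68 66 67 74 65]
Op 8: note_off(68): free voice 1 | voices=[85 - 66 67 74 65]
Op 9: note_on(62): voice 1 is free -> assigned | voices=[85 62 66 67 74 65]
Op 10: note_on(86): all voices busy, STEAL voice 2 (pitch 66, oldest) -> assign | voices=[85 62 86 67 74 65]

Answer: 85 62 86 67 74 65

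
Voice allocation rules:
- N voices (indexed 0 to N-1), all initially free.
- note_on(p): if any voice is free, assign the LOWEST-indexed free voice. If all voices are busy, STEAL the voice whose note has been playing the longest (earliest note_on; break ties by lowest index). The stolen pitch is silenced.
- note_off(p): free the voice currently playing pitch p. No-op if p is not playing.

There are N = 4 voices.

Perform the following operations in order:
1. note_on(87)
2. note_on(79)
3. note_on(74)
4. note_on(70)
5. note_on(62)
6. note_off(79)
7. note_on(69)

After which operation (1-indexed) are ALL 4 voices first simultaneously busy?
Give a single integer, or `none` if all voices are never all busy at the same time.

Op 1: note_on(87): voice 0 is free -> assigned | voices=[87 - - -]
Op 2: note_on(79): voice 1 is free -> assigned | voices=[87 79 - -]
Op 3: note_on(74): voice 2 is free -> assigned | voices=[87 79 74 -]
Op 4: note_on(70): voice 3 is free -> assigned | voices=[87 79 74 70]
Op 5: note_on(62): all voices busy, STEAL voice 0 (pitch 87, oldest) -> assign | voices=[62 79 74 70]
Op 6: note_off(79): free voice 1 | voices=[62 - 74 70]
Op 7: note_on(69): voice 1 is free -> assigned | voices=[62 69 74 70]

Answer: 4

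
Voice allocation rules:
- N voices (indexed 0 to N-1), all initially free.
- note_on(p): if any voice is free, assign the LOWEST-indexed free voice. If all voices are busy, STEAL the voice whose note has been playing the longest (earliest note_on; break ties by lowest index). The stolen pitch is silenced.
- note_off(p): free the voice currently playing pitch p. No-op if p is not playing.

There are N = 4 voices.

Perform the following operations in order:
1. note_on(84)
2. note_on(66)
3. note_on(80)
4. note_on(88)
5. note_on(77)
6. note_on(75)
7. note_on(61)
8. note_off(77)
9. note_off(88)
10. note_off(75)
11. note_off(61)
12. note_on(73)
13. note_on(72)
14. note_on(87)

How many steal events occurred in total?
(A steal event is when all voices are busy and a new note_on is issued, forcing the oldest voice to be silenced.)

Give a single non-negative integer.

Op 1: note_on(84): voice 0 is free -> assigned | voices=[84 - - -]
Op 2: note_on(66): voice 1 is free -> assigned | voices=[84 66 - -]
Op 3: note_on(80): voice 2 is free -> assigned | voices=[84 66 80 -]
Op 4: note_on(88): voice 3 is free -> assigned | voices=[84 66 80 88]
Op 5: note_on(77): all voices busy, STEAL voice 0 (pitch 84, oldest) -> assign | voices=[77 66 80 88]
Op 6: note_on(75): all voices busy, STEAL voice 1 (pitch 66, oldest) -> assign | voices=[77 75 80 88]
Op 7: note_on(61): all voices busy, STEAL voice 2 (pitch 80, oldest) -> assign | voices=[77 75 61 88]
Op 8: note_off(77): free voice 0 | voices=[- 75 61 88]
Op 9: note_off(88): free voice 3 | voices=[- 75 61 -]
Op 10: note_off(75): free voice 1 | voices=[- - 61 -]
Op 11: note_off(61): free voice 2 | voices=[- - - -]
Op 12: note_on(73): voice 0 is free -> assigned | voices=[73 - - -]
Op 13: note_on(72): voice 1 is free -> assigned | voices=[73 72 - -]
Op 14: note_on(87): voice 2 is free -> assigned | voices=[73 72 87 -]

Answer: 3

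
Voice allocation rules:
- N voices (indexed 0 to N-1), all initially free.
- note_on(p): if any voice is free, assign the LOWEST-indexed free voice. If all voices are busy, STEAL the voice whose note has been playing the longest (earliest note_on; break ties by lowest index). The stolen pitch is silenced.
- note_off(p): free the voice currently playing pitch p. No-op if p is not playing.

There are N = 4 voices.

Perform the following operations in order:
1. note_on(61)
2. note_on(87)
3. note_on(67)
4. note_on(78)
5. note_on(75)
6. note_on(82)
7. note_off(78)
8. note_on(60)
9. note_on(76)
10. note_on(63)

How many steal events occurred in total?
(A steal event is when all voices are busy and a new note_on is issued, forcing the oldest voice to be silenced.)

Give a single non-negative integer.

Op 1: note_on(61): voice 0 is free -> assigned | voices=[61 - - -]
Op 2: note_on(87): voice 1 is free -> assigned | voices=[61 87 - -]
Op 3: note_on(67): voice 2 is free -> assigned | voices=[61 87 67 -]
Op 4: note_on(78): voice 3 is free -> assigned | voices=[61 87 67 78]
Op 5: note_on(75): all voices busy, STEAL voice 0 (pitch 61, oldest) -> assign | voices=[75 87 67 78]
Op 6: note_on(82): all voices busy, STEAL voice 1 (pitch 87, oldest) -> assign | voices=[75 82 67 78]
Op 7: note_off(78): free voice 3 | voices=[75 82 67 -]
Op 8: note_on(60): voice 3 is free -> assigned | voices=[75 82 67 60]
Op 9: note_on(76): all voices busy, STEAL voice 2 (pitch 67, oldest) -> assign | voices=[75 82 76 60]
Op 10: note_on(63): all voices busy, STEAL voice 0 (pitch 75, oldest) -> assign | voices=[63 82 76 60]

Answer: 4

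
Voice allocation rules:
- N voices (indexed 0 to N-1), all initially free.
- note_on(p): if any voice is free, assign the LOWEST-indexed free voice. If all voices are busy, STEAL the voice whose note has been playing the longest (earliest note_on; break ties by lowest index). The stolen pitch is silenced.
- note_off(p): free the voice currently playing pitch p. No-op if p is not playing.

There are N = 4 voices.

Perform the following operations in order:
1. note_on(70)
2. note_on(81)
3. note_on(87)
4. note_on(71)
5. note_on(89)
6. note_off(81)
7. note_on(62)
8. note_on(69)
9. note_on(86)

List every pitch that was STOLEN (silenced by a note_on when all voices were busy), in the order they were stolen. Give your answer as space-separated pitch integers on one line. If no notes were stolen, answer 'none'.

Answer: 70 87 71

Derivation:
Op 1: note_on(70): voice 0 is free -> assigned | voices=[70 - - -]
Op 2: note_on(81): voice 1 is free -> assigned | voices=[70 81 - -]
Op 3: note_on(87): voice 2 is free -> assigned | voices=[70 81 87 -]
Op 4: note_on(71): voice 3 is free -> assigned | voices=[70 81 87 71]
Op 5: note_on(89): all voices busy, STEAL voice 0 (pitch 70, oldest) -> assign | voices=[89 81 87 71]
Op 6: note_off(81): free voice 1 | voices=[89 - 87 71]
Op 7: note_on(62): voice 1 is free -> assigned | voices=[89 62 87 71]
Op 8: note_on(69): all voices busy, STEAL voice 2 (pitch 87, oldest) -> assign | voices=[89 62 69 71]
Op 9: note_on(86): all voices busy, STEAL voice 3 (pitch 71, oldest) -> assign | voices=[89 62 69 86]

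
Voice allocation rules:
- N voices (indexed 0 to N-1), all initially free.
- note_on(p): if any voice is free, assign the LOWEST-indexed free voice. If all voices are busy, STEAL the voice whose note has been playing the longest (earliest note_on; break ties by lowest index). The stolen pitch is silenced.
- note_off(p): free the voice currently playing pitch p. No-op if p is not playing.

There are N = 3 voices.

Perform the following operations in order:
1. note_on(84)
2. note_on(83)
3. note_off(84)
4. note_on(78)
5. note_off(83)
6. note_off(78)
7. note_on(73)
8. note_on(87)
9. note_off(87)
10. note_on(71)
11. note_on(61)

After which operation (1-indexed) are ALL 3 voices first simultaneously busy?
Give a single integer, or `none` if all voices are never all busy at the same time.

Op 1: note_on(84): voice 0 is free -> assigned | voices=[84 - -]
Op 2: note_on(83): voice 1 is free -> assigned | voices=[84 83 -]
Op 3: note_off(84): free voice 0 | voices=[- 83 -]
Op 4: note_on(78): voice 0 is free -> assigned | voices=[78 83 -]
Op 5: note_off(83): free voice 1 | voices=[78 - -]
Op 6: note_off(78): free voice 0 | voices=[- - -]
Op 7: note_on(73): voice 0 is free -> assigned | voices=[73 - -]
Op 8: note_on(87): voice 1 is free -> assigned | voices=[73 87 -]
Op 9: note_off(87): free voice 1 | voices=[73 - -]
Op 10: note_on(71): voice 1 is free -> assigned | voices=[73 71 -]
Op 11: note_on(61): voice 2 is free -> assigned | voices=[73 71 61]

Answer: 11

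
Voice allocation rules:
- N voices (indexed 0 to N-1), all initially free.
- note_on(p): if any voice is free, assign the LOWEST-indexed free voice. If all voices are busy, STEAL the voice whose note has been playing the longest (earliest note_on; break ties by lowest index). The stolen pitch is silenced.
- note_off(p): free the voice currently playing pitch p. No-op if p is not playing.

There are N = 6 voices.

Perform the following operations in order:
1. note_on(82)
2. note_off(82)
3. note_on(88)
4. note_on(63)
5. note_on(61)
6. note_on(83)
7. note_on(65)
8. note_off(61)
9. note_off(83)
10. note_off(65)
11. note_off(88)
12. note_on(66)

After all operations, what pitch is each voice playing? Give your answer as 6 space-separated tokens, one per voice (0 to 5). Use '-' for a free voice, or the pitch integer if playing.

Op 1: note_on(82): voice 0 is free -> assigned | voices=[82 - - - - -]
Op 2: note_off(82): free voice 0 | voices=[- - - - - -]
Op 3: note_on(88): voice 0 is free -> assigned | voices=[88 - - - - -]
Op 4: note_on(63): voice 1 is free -> assigned | voices=[88 63 - - - -]
Op 5: note_on(61): voice 2 is free -> assigned | voices=[88 63 61 - - -]
Op 6: note_on(83): voice 3 is free -> assigned | voices=[88 63 61 83 - -]
Op 7: note_on(65): voice 4 is free -> assigned | voices=[88 63 61 83 65 -]
Op 8: note_off(61): free voice 2 | voices=[88 63 - 83 65 -]
Op 9: note_off(83): free voice 3 | voices=[88 63 - - 65 -]
Op 10: note_off(65): free voice 4 | voices=[88 63 - - - -]
Op 11: note_off(88): free voice 0 | voices=[- 63 - - - -]
Op 12: note_on(66): voice 0 is free -> assigned | voices=[66 63 - - - -]

Answer: 66 63 - - - -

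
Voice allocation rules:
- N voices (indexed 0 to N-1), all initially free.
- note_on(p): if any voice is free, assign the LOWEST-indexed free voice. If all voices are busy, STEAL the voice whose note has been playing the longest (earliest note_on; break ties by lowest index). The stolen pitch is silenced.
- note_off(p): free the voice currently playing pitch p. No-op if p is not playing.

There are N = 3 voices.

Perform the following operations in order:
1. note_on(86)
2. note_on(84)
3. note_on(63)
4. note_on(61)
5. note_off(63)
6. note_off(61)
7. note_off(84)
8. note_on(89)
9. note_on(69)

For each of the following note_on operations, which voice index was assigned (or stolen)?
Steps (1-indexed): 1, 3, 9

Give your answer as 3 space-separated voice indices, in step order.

Op 1: note_on(86): voice 0 is free -> assigned | voices=[86 - -]
Op 2: note_on(84): voice 1 is free -> assigned | voices=[86 84 -]
Op 3: note_on(63): voice 2 is free -> assigned | voices=[86 84 63]
Op 4: note_on(61): all voices busy, STEAL voice 0 (pitch 86, oldest) -> assign | voices=[61 84 63]
Op 5: note_off(63): free voice 2 | voices=[61 84 -]
Op 6: note_off(61): free voice 0 | voices=[- 84 -]
Op 7: note_off(84): free voice 1 | voices=[- - -]
Op 8: note_on(89): voice 0 is free -> assigned | voices=[89 - -]
Op 9: note_on(69): voice 1 is free -> assigned | voices=[89 69 -]

Answer: 0 2 1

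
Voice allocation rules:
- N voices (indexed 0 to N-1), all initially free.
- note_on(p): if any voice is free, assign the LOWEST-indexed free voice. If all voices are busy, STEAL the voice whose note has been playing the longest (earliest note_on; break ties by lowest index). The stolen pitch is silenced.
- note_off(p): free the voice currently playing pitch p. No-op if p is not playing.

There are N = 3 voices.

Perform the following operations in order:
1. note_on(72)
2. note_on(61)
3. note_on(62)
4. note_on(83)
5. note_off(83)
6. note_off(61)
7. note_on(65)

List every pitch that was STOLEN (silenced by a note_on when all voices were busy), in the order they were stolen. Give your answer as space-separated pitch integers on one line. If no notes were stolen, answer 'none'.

Op 1: note_on(72): voice 0 is free -> assigned | voices=[72 - -]
Op 2: note_on(61): voice 1 is free -> assigned | voices=[72 61 -]
Op 3: note_on(62): voice 2 is free -> assigned | voices=[72 61 62]
Op 4: note_on(83): all voices busy, STEAL voice 0 (pitch 72, oldest) -> assign | voices=[83 61 62]
Op 5: note_off(83): free voice 0 | voices=[- 61 62]
Op 6: note_off(61): free voice 1 | voices=[- - 62]
Op 7: note_on(65): voice 0 is free -> assigned | voices=[65 - 62]

Answer: 72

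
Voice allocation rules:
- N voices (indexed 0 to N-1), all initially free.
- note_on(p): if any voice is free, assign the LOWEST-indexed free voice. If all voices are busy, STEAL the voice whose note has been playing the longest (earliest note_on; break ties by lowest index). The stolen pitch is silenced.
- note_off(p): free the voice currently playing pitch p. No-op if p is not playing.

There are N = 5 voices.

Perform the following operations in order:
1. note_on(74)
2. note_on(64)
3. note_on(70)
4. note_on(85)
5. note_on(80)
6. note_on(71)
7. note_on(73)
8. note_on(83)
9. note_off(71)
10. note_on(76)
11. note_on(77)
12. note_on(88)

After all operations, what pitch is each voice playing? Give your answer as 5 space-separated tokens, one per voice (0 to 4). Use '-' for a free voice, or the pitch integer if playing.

Answer: 76 73 83 77 88

Derivation:
Op 1: note_on(74): voice 0 is free -> assigned | voices=[74 - - - -]
Op 2: note_on(64): voice 1 is free -> assigned | voices=[74 64 - - -]
Op 3: note_on(70): voice 2 is free -> assigned | voices=[74 64 70 - -]
Op 4: note_on(85): voice 3 is free -> assigned | voices=[74 64 70 85 -]
Op 5: note_on(80): voice 4 is free -> assigned | voices=[74 64 70 85 80]
Op 6: note_on(71): all voices busy, STEAL voice 0 (pitch 74, oldest) -> assign | voices=[71 64 70 85 80]
Op 7: note_on(73): all voices busy, STEAL voice 1 (pitch 64, oldest) -> assign | voices=[71 73 70 85 80]
Op 8: note_on(83): all voices busy, STEAL voice 2 (pitch 70, oldest) -> assign | voices=[71 73 83 85 80]
Op 9: note_off(71): free voice 0 | voices=[- 73 83 85 80]
Op 10: note_on(76): voice 0 is free -> assigned | voices=[76 73 83 85 80]
Op 11: note_on(77): all voices busy, STEAL voice 3 (pitch 85, oldest) -> assign | voices=[76 73 83 77 80]
Op 12: note_on(88): all voices busy, STEAL voice 4 (pitch 80, oldest) -> assign | voices=[76 73 83 77 88]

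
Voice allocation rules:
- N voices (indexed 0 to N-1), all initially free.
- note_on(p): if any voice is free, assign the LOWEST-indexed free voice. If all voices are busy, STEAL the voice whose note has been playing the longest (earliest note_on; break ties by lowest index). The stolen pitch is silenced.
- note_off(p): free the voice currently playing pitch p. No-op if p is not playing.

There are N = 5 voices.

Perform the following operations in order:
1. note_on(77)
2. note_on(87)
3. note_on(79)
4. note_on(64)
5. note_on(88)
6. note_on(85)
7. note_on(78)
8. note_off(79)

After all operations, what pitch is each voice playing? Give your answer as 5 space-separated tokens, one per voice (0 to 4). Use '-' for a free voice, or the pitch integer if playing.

Answer: 85 78 - 64 88

Derivation:
Op 1: note_on(77): voice 0 is free -> assigned | voices=[77 - - - -]
Op 2: note_on(87): voice 1 is free -> assigned | voices=[77 87 - - -]
Op 3: note_on(79): voice 2 is free -> assigned | voices=[77 87 79 - -]
Op 4: note_on(64): voice 3 is free -> assigned | voices=[77 87 79 64 -]
Op 5: note_on(88): voice 4 is free -> assigned | voices=[77 87 79 64 88]
Op 6: note_on(85): all voices busy, STEAL voice 0 (pitch 77, oldest) -> assign | voices=[85 87 79 64 88]
Op 7: note_on(78): all voices busy, STEAL voice 1 (pitch 87, oldest) -> assign | voices=[85 78 79 64 88]
Op 8: note_off(79): free voice 2 | voices=[85 78 - 64 88]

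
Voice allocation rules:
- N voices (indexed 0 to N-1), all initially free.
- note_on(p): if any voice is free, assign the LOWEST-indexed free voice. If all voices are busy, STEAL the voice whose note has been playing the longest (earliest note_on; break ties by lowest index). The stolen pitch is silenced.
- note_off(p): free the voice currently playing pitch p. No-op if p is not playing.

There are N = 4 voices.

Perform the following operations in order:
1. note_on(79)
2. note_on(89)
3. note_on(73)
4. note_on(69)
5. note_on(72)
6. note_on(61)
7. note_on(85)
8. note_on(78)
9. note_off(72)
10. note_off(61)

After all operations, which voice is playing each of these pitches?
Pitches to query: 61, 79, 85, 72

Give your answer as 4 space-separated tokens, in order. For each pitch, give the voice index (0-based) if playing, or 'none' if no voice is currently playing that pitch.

Op 1: note_on(79): voice 0 is free -> assigned | voices=[79 - - -]
Op 2: note_on(89): voice 1 is free -> assigned | voices=[79 89 - -]
Op 3: note_on(73): voice 2 is free -> assigned | voices=[79 89 73 -]
Op 4: note_on(69): voice 3 is free -> assigned | voices=[79 89 73 69]
Op 5: note_on(72): all voices busy, STEAL voice 0 (pitch 79, oldest) -> assign | voices=[72 89 73 69]
Op 6: note_on(61): all voices busy, STEAL voice 1 (pitch 89, oldest) -> assign | voices=[72 61 73 69]
Op 7: note_on(85): all voices busy, STEAL voice 2 (pitch 73, oldest) -> assign | voices=[72 61 85 69]
Op 8: note_on(78): all voices busy, STEAL voice 3 (pitch 69, oldest) -> assign | voices=[72 61 85 78]
Op 9: note_off(72): free voice 0 | voices=[- 61 85 78]
Op 10: note_off(61): free voice 1 | voices=[- - 85 78]

Answer: none none 2 none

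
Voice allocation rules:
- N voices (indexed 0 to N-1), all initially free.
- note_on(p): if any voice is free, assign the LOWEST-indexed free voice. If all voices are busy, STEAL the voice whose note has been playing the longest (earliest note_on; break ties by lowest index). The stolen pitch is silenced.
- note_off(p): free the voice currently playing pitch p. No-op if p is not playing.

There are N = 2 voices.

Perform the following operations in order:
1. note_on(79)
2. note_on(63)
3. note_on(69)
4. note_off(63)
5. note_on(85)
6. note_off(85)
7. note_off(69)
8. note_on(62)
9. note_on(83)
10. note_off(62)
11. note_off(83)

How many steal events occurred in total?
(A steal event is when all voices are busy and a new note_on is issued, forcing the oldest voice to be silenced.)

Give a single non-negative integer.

Answer: 1

Derivation:
Op 1: note_on(79): voice 0 is free -> assigned | voices=[79 -]
Op 2: note_on(63): voice 1 is free -> assigned | voices=[79 63]
Op 3: note_on(69): all voices busy, STEAL voice 0 (pitch 79, oldest) -> assign | voices=[69 63]
Op 4: note_off(63): free voice 1 | voices=[69 -]
Op 5: note_on(85): voice 1 is free -> assigned | voices=[69 85]
Op 6: note_off(85): free voice 1 | voices=[69 -]
Op 7: note_off(69): free voice 0 | voices=[- -]
Op 8: note_on(62): voice 0 is free -> assigned | voices=[62 -]
Op 9: note_on(83): voice 1 is free -> assigned | voices=[62 83]
Op 10: note_off(62): free voice 0 | voices=[- 83]
Op 11: note_off(83): free voice 1 | voices=[- -]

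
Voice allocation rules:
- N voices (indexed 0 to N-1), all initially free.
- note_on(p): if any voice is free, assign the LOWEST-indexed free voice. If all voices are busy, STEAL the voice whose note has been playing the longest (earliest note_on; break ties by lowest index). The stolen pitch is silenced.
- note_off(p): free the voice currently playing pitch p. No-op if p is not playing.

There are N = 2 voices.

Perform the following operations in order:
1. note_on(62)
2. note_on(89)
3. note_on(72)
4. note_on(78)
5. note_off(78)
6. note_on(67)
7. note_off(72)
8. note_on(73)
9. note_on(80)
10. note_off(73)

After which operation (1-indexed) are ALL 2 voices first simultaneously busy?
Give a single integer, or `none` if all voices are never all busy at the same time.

Op 1: note_on(62): voice 0 is free -> assigned | voices=[62 -]
Op 2: note_on(89): voice 1 is free -> assigned | voices=[62 89]
Op 3: note_on(72): all voices busy, STEAL voice 0 (pitch 62, oldest) -> assign | voices=[72 89]
Op 4: note_on(78): all voices busy, STEAL voice 1 (pitch 89, oldest) -> assign | voices=[72 78]
Op 5: note_off(78): free voice 1 | voices=[72 -]
Op 6: note_on(67): voice 1 is free -> assigned | voices=[72 67]
Op 7: note_off(72): free voice 0 | voices=[- 67]
Op 8: note_on(73): voice 0 is free -> assigned | voices=[73 67]
Op 9: note_on(80): all voices busy, STEAL voice 1 (pitch 67, oldest) -> assign | voices=[73 80]
Op 10: note_off(73): free voice 0 | voices=[- 80]

Answer: 2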